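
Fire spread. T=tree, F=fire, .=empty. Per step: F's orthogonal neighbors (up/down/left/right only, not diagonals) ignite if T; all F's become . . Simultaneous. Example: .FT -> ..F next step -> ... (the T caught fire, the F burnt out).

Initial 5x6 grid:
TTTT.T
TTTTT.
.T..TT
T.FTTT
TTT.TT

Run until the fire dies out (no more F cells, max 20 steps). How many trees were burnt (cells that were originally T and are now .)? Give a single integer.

Step 1: +2 fires, +1 burnt (F count now 2)
Step 2: +2 fires, +2 burnt (F count now 2)
Step 3: +4 fires, +2 burnt (F count now 4)
Step 4: +4 fires, +4 burnt (F count now 4)
Step 5: +1 fires, +4 burnt (F count now 1)
Step 6: +2 fires, +1 burnt (F count now 2)
Step 7: +2 fires, +2 burnt (F count now 2)
Step 8: +3 fires, +2 burnt (F count now 3)
Step 9: +1 fires, +3 burnt (F count now 1)
Step 10: +0 fires, +1 burnt (F count now 0)
Fire out after step 10
Initially T: 22, now '.': 29
Total burnt (originally-T cells now '.'): 21

Answer: 21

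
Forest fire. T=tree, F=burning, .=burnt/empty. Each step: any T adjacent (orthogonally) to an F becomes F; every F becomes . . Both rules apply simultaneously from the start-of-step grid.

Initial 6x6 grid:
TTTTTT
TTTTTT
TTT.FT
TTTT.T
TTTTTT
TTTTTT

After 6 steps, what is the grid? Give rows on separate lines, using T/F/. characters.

Step 1: 2 trees catch fire, 1 burn out
  TTTTTT
  TTTTFT
  TTT..F
  TTTT.T
  TTTTTT
  TTTTTT
Step 2: 4 trees catch fire, 2 burn out
  TTTTFT
  TTTF.F
  TTT...
  TTTT.F
  TTTTTT
  TTTTTT
Step 3: 4 trees catch fire, 4 burn out
  TTTF.F
  TTF...
  TTT...
  TTTT..
  TTTTTF
  TTTTTT
Step 4: 5 trees catch fire, 4 burn out
  TTF...
  TF....
  TTF...
  TTTT..
  TTTTF.
  TTTTTF
Step 5: 6 trees catch fire, 5 burn out
  TF....
  F.....
  TF....
  TTFT..
  TTTF..
  TTTTF.
Step 6: 6 trees catch fire, 6 burn out
  F.....
  ......
  F.....
  TF.F..
  TTF...
  TTTF..

F.....
......
F.....
TF.F..
TTF...
TTTF..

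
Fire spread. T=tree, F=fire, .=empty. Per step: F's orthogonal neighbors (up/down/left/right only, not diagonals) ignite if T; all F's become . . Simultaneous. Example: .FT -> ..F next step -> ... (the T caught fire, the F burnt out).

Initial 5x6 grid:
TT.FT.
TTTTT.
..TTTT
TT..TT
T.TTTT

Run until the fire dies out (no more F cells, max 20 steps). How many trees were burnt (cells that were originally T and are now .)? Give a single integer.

Answer: 18

Derivation:
Step 1: +2 fires, +1 burnt (F count now 2)
Step 2: +3 fires, +2 burnt (F count now 3)
Step 3: +3 fires, +3 burnt (F count now 3)
Step 4: +4 fires, +3 burnt (F count now 4)
Step 5: +3 fires, +4 burnt (F count now 3)
Step 6: +2 fires, +3 burnt (F count now 2)
Step 7: +1 fires, +2 burnt (F count now 1)
Step 8: +0 fires, +1 burnt (F count now 0)
Fire out after step 8
Initially T: 21, now '.': 27
Total burnt (originally-T cells now '.'): 18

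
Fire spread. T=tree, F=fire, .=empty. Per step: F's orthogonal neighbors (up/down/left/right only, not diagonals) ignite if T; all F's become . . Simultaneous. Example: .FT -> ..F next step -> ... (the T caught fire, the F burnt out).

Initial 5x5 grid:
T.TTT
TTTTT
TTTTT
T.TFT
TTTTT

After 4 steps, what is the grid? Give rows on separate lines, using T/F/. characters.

Step 1: 4 trees catch fire, 1 burn out
  T.TTT
  TTTTT
  TTTFT
  T.F.F
  TTTFT
Step 2: 5 trees catch fire, 4 burn out
  T.TTT
  TTTFT
  TTF.F
  T....
  TTF.F
Step 3: 5 trees catch fire, 5 burn out
  T.TFT
  TTF.F
  TF...
  T....
  TF...
Step 4: 5 trees catch fire, 5 burn out
  T.F.F
  TF...
  F....
  T....
  F....

T.F.F
TF...
F....
T....
F....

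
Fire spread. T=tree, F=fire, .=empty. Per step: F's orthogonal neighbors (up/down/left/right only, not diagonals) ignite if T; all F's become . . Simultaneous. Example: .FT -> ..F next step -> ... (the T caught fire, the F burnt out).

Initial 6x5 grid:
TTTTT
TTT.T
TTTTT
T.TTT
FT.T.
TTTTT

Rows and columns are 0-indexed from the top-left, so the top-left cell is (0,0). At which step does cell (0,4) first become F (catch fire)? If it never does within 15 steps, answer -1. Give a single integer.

Step 1: cell (0,4)='T' (+3 fires, +1 burnt)
Step 2: cell (0,4)='T' (+2 fires, +3 burnt)
Step 3: cell (0,4)='T' (+3 fires, +2 burnt)
Step 4: cell (0,4)='T' (+4 fires, +3 burnt)
Step 5: cell (0,4)='T' (+6 fires, +4 burnt)
Step 6: cell (0,4)='T' (+3 fires, +6 burnt)
Step 7: cell (0,4)='T' (+3 fires, +3 burnt)
Step 8: cell (0,4)='F' (+1 fires, +3 burnt)
  -> target ignites at step 8
Step 9: cell (0,4)='.' (+0 fires, +1 burnt)
  fire out at step 9

8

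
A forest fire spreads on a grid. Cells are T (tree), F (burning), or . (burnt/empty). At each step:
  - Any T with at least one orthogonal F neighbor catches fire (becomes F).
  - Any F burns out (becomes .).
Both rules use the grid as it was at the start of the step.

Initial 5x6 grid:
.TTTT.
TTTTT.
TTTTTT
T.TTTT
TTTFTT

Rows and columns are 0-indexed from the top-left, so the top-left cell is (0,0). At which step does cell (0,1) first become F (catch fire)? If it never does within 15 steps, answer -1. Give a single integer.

Step 1: cell (0,1)='T' (+3 fires, +1 burnt)
Step 2: cell (0,1)='T' (+5 fires, +3 burnt)
Step 3: cell (0,1)='T' (+5 fires, +5 burnt)
Step 4: cell (0,1)='T' (+6 fires, +5 burnt)
Step 5: cell (0,1)='T' (+4 fires, +6 burnt)
Step 6: cell (0,1)='F' (+2 fires, +4 burnt)
  -> target ignites at step 6
Step 7: cell (0,1)='.' (+0 fires, +2 burnt)
  fire out at step 7

6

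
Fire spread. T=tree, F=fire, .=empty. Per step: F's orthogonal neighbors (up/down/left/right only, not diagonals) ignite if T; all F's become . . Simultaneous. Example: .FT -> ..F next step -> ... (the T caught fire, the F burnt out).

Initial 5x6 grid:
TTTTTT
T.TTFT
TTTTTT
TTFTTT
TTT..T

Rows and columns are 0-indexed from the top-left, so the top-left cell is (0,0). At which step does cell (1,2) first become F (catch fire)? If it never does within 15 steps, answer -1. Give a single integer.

Step 1: cell (1,2)='T' (+8 fires, +2 burnt)
Step 2: cell (1,2)='F' (+9 fires, +8 burnt)
  -> target ignites at step 2
Step 3: cell (1,2)='.' (+4 fires, +9 burnt)
Step 4: cell (1,2)='.' (+3 fires, +4 burnt)
Step 5: cell (1,2)='.' (+1 fires, +3 burnt)
Step 6: cell (1,2)='.' (+0 fires, +1 burnt)
  fire out at step 6

2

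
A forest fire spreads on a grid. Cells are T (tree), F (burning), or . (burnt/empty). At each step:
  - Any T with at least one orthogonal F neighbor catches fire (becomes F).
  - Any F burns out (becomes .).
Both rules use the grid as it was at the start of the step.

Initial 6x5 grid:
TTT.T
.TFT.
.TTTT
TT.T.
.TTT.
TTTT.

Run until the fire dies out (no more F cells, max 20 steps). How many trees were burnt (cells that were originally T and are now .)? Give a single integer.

Step 1: +4 fires, +1 burnt (F count now 4)
Step 2: +3 fires, +4 burnt (F count now 3)
Step 3: +4 fires, +3 burnt (F count now 4)
Step 4: +3 fires, +4 burnt (F count now 3)
Step 5: +3 fires, +3 burnt (F count now 3)
Step 6: +2 fires, +3 burnt (F count now 2)
Step 7: +0 fires, +2 burnt (F count now 0)
Fire out after step 7
Initially T: 20, now '.': 29
Total burnt (originally-T cells now '.'): 19

Answer: 19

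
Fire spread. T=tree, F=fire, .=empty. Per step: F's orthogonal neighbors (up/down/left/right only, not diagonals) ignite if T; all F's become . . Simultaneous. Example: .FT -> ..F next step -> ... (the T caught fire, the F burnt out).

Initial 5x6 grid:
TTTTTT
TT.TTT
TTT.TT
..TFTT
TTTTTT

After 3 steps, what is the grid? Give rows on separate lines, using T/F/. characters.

Step 1: 3 trees catch fire, 1 burn out
  TTTTTT
  TT.TTT
  TTT.TT
  ..F.FT
  TTTFTT
Step 2: 5 trees catch fire, 3 burn out
  TTTTTT
  TT.TTT
  TTF.FT
  .....F
  TTF.FT
Step 3: 5 trees catch fire, 5 burn out
  TTTTTT
  TT.TFT
  TF...F
  ......
  TF...F

TTTTTT
TT.TFT
TF...F
......
TF...F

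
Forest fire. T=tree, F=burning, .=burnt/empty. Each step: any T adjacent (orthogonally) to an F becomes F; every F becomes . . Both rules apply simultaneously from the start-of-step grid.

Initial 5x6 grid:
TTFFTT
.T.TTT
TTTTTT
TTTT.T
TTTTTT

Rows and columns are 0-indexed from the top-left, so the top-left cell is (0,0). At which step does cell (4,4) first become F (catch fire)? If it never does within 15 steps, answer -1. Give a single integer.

Step 1: cell (4,4)='T' (+3 fires, +2 burnt)
Step 2: cell (4,4)='T' (+5 fires, +3 burnt)
Step 3: cell (4,4)='T' (+5 fires, +5 burnt)
Step 4: cell (4,4)='T' (+5 fires, +5 burnt)
Step 5: cell (4,4)='F' (+5 fires, +5 burnt)
  -> target ignites at step 5
Step 6: cell (4,4)='.' (+2 fires, +5 burnt)
Step 7: cell (4,4)='.' (+0 fires, +2 burnt)
  fire out at step 7

5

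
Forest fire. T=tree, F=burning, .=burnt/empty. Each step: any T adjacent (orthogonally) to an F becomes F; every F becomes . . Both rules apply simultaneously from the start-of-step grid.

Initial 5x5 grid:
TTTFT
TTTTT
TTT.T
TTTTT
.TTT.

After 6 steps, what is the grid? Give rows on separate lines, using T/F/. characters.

Step 1: 3 trees catch fire, 1 burn out
  TTF.F
  TTTFT
  TTT.T
  TTTTT
  .TTT.
Step 2: 3 trees catch fire, 3 burn out
  TF...
  TTF.F
  TTT.T
  TTTTT
  .TTT.
Step 3: 4 trees catch fire, 3 burn out
  F....
  TF...
  TTF.F
  TTTTT
  .TTT.
Step 4: 4 trees catch fire, 4 burn out
  .....
  F....
  TF...
  TTFTF
  .TTT.
Step 5: 4 trees catch fire, 4 burn out
  .....
  .....
  F....
  TF.F.
  .TFT.
Step 6: 3 trees catch fire, 4 burn out
  .....
  .....
  .....
  F....
  .F.F.

.....
.....
.....
F....
.F.F.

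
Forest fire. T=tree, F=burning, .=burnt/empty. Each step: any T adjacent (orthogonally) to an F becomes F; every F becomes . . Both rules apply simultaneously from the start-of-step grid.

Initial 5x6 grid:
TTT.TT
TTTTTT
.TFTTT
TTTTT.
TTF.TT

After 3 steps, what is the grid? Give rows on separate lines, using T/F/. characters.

Step 1: 5 trees catch fire, 2 burn out
  TTT.TT
  TTFTTT
  .F.FTT
  TTFTT.
  TF..TT
Step 2: 7 trees catch fire, 5 burn out
  TTF.TT
  TF.FTT
  ....FT
  TF.FT.
  F...TT
Step 3: 6 trees catch fire, 7 burn out
  TF..TT
  F...FT
  .....F
  F...F.
  ....TT

TF..TT
F...FT
.....F
F...F.
....TT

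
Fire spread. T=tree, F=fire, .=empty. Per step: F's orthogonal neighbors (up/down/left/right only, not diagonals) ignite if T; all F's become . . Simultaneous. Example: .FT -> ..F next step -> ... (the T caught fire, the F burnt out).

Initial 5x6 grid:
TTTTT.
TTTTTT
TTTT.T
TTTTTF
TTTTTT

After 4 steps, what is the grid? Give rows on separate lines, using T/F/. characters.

Step 1: 3 trees catch fire, 1 burn out
  TTTTT.
  TTTTTT
  TTTT.F
  TTTTF.
  TTTTTF
Step 2: 3 trees catch fire, 3 burn out
  TTTTT.
  TTTTTF
  TTTT..
  TTTF..
  TTTTF.
Step 3: 4 trees catch fire, 3 burn out
  TTTTT.
  TTTTF.
  TTTF..
  TTF...
  TTTF..
Step 4: 5 trees catch fire, 4 burn out
  TTTTF.
  TTTF..
  TTF...
  TF....
  TTF...

TTTTF.
TTTF..
TTF...
TF....
TTF...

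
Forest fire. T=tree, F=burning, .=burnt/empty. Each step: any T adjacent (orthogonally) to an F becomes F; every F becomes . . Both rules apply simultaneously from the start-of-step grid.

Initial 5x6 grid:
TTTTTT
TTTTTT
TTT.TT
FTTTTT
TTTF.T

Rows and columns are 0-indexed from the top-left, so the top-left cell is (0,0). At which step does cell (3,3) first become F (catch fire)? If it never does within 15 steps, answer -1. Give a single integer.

Step 1: cell (3,3)='F' (+5 fires, +2 burnt)
  -> target ignites at step 1
Step 2: cell (3,3)='.' (+5 fires, +5 burnt)
Step 3: cell (3,3)='.' (+5 fires, +5 burnt)
Step 4: cell (3,3)='.' (+5 fires, +5 burnt)
Step 5: cell (3,3)='.' (+4 fires, +5 burnt)
Step 6: cell (3,3)='.' (+2 fires, +4 burnt)
Step 7: cell (3,3)='.' (+0 fires, +2 burnt)
  fire out at step 7

1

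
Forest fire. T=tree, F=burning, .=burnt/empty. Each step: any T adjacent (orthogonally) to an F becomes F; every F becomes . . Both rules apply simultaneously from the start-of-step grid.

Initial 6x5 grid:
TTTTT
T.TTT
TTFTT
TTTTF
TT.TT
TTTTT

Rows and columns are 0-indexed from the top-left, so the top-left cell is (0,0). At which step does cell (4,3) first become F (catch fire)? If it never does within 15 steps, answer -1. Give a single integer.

Step 1: cell (4,3)='T' (+7 fires, +2 burnt)
Step 2: cell (4,3)='F' (+7 fires, +7 burnt)
  -> target ignites at step 2
Step 3: cell (4,3)='.' (+7 fires, +7 burnt)
Step 4: cell (4,3)='.' (+4 fires, +7 burnt)
Step 5: cell (4,3)='.' (+1 fires, +4 burnt)
Step 6: cell (4,3)='.' (+0 fires, +1 burnt)
  fire out at step 6

2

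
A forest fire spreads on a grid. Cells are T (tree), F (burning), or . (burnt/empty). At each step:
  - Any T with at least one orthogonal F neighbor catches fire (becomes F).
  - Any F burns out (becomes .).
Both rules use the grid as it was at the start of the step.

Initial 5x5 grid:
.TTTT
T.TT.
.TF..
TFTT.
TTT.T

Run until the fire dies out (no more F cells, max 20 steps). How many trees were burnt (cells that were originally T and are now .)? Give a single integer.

Step 1: +5 fires, +2 burnt (F count now 5)
Step 2: +5 fires, +5 burnt (F count now 5)
Step 3: +2 fires, +5 burnt (F count now 2)
Step 4: +1 fires, +2 burnt (F count now 1)
Step 5: +0 fires, +1 burnt (F count now 0)
Fire out after step 5
Initially T: 15, now '.': 23
Total burnt (originally-T cells now '.'): 13

Answer: 13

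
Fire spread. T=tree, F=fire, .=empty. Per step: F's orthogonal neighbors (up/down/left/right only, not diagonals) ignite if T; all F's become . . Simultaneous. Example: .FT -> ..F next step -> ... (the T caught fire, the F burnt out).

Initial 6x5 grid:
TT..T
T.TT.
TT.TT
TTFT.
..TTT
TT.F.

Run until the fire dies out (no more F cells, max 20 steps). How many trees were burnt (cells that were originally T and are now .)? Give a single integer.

Step 1: +4 fires, +2 burnt (F count now 4)
Step 2: +4 fires, +4 burnt (F count now 4)
Step 3: +3 fires, +4 burnt (F count now 3)
Step 4: +2 fires, +3 burnt (F count now 2)
Step 5: +1 fires, +2 burnt (F count now 1)
Step 6: +1 fires, +1 burnt (F count now 1)
Step 7: +0 fires, +1 burnt (F count now 0)
Fire out after step 7
Initially T: 18, now '.': 27
Total burnt (originally-T cells now '.'): 15

Answer: 15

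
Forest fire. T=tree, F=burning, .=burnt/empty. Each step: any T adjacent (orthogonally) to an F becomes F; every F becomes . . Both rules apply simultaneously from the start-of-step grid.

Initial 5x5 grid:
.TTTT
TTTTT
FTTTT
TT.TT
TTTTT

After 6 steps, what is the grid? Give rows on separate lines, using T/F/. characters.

Step 1: 3 trees catch fire, 1 burn out
  .TTTT
  FTTTT
  .FTTT
  FT.TT
  TTTTT
Step 2: 4 trees catch fire, 3 burn out
  .TTTT
  .FTTT
  ..FTT
  .F.TT
  FTTTT
Step 3: 4 trees catch fire, 4 burn out
  .FTTT
  ..FTT
  ...FT
  ...TT
  .FTTT
Step 4: 5 trees catch fire, 4 burn out
  ..FTT
  ...FT
  ....F
  ...FT
  ..FTT
Step 5: 4 trees catch fire, 5 burn out
  ...FT
  ....F
  .....
  ....F
  ...FT
Step 6: 2 trees catch fire, 4 burn out
  ....F
  .....
  .....
  .....
  ....F

....F
.....
.....
.....
....F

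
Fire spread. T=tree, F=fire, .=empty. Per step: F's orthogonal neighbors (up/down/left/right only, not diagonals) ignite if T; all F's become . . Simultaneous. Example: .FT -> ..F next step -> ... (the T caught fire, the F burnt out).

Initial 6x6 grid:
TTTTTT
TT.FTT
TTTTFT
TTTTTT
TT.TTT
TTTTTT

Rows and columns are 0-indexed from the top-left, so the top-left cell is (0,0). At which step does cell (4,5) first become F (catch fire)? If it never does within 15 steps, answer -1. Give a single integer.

Step 1: cell (4,5)='T' (+5 fires, +2 burnt)
Step 2: cell (4,5)='T' (+7 fires, +5 burnt)
Step 3: cell (4,5)='F' (+7 fires, +7 burnt)
  -> target ignites at step 3
Step 4: cell (4,5)='.' (+6 fires, +7 burnt)
Step 5: cell (4,5)='.' (+4 fires, +6 burnt)
Step 6: cell (4,5)='.' (+2 fires, +4 burnt)
Step 7: cell (4,5)='.' (+1 fires, +2 burnt)
Step 8: cell (4,5)='.' (+0 fires, +1 burnt)
  fire out at step 8

3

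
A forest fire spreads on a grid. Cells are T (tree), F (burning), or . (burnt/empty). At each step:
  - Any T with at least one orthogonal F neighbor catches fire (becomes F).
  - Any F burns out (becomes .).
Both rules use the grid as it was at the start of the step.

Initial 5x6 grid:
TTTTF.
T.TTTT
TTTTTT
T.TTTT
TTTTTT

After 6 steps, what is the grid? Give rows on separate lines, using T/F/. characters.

Step 1: 2 trees catch fire, 1 burn out
  TTTF..
  T.TTFT
  TTTTTT
  T.TTTT
  TTTTTT
Step 2: 4 trees catch fire, 2 burn out
  TTF...
  T.TF.F
  TTTTFT
  T.TTTT
  TTTTTT
Step 3: 5 trees catch fire, 4 burn out
  TF....
  T.F...
  TTTF.F
  T.TTFT
  TTTTTT
Step 4: 5 trees catch fire, 5 burn out
  F.....
  T.....
  TTF...
  T.TF.F
  TTTTFT
Step 5: 5 trees catch fire, 5 burn out
  ......
  F.....
  TF....
  T.F...
  TTTF.F
Step 6: 2 trees catch fire, 5 burn out
  ......
  ......
  F.....
  T.....
  TTF...

......
......
F.....
T.....
TTF...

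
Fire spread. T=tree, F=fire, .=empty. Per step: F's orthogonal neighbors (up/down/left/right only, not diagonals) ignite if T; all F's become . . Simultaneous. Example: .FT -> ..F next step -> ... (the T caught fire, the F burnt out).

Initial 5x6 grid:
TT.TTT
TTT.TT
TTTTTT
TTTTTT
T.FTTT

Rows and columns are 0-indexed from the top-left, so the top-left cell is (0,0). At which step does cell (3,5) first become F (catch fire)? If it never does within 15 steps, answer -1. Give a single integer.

Step 1: cell (3,5)='T' (+2 fires, +1 burnt)
Step 2: cell (3,5)='T' (+4 fires, +2 burnt)
Step 3: cell (3,5)='T' (+6 fires, +4 burnt)
Step 4: cell (3,5)='F' (+5 fires, +6 burnt)
  -> target ignites at step 4
Step 5: cell (3,5)='.' (+4 fires, +5 burnt)
Step 6: cell (3,5)='.' (+3 fires, +4 burnt)
Step 7: cell (3,5)='.' (+2 fires, +3 burnt)
Step 8: cell (3,5)='.' (+0 fires, +2 burnt)
  fire out at step 8

4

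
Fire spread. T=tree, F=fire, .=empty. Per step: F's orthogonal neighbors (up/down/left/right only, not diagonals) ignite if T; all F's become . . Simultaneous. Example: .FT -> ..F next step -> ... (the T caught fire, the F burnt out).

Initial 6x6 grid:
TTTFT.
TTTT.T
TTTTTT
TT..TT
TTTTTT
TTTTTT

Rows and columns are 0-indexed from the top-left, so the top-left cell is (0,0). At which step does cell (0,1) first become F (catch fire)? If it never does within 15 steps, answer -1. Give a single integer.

Step 1: cell (0,1)='T' (+3 fires, +1 burnt)
Step 2: cell (0,1)='F' (+3 fires, +3 burnt)
  -> target ignites at step 2
Step 3: cell (0,1)='.' (+4 fires, +3 burnt)
Step 4: cell (0,1)='.' (+4 fires, +4 burnt)
Step 5: cell (0,1)='.' (+5 fires, +4 burnt)
Step 6: cell (0,1)='.' (+5 fires, +5 burnt)
Step 7: cell (0,1)='.' (+5 fires, +5 burnt)
Step 8: cell (0,1)='.' (+2 fires, +5 burnt)
Step 9: cell (0,1)='.' (+0 fires, +2 burnt)
  fire out at step 9

2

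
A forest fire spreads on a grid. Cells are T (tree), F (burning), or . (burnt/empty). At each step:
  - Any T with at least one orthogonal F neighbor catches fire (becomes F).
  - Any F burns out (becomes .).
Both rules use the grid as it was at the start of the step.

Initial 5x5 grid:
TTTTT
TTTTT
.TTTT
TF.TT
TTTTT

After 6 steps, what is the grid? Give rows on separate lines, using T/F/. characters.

Step 1: 3 trees catch fire, 1 burn out
  TTTTT
  TTTTT
  .FTTT
  F..TT
  TFTTT
Step 2: 4 trees catch fire, 3 burn out
  TTTTT
  TFTTT
  ..FTT
  ...TT
  F.FTT
Step 3: 5 trees catch fire, 4 burn out
  TFTTT
  F.FTT
  ...FT
  ...TT
  ...FT
Step 4: 6 trees catch fire, 5 burn out
  F.FTT
  ...FT
  ....F
  ...FT
  ....F
Step 5: 3 trees catch fire, 6 burn out
  ...FT
  ....F
  .....
  ....F
  .....
Step 6: 1 trees catch fire, 3 burn out
  ....F
  .....
  .....
  .....
  .....

....F
.....
.....
.....
.....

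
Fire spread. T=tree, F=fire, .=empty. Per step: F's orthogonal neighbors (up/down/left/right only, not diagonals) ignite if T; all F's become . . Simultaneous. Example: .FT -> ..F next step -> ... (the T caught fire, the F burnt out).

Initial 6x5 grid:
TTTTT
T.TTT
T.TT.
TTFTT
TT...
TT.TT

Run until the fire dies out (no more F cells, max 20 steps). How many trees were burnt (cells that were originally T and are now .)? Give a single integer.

Step 1: +3 fires, +1 burnt (F count now 3)
Step 2: +5 fires, +3 burnt (F count now 5)
Step 3: +5 fires, +5 burnt (F count now 5)
Step 4: +5 fires, +5 burnt (F count now 5)
Step 5: +2 fires, +5 burnt (F count now 2)
Step 6: +0 fires, +2 burnt (F count now 0)
Fire out after step 6
Initially T: 22, now '.': 28
Total burnt (originally-T cells now '.'): 20

Answer: 20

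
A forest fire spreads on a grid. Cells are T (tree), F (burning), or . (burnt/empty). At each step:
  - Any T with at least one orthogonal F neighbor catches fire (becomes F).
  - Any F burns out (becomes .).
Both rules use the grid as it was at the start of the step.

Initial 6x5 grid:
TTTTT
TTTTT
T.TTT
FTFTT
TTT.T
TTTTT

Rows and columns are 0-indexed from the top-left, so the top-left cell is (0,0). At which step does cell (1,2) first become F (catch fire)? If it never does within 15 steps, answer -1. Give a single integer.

Step 1: cell (1,2)='T' (+6 fires, +2 burnt)
Step 2: cell (1,2)='F' (+7 fires, +6 burnt)
  -> target ignites at step 2
Step 3: cell (1,2)='.' (+8 fires, +7 burnt)
Step 4: cell (1,2)='.' (+4 fires, +8 burnt)
Step 5: cell (1,2)='.' (+1 fires, +4 burnt)
Step 6: cell (1,2)='.' (+0 fires, +1 burnt)
  fire out at step 6

2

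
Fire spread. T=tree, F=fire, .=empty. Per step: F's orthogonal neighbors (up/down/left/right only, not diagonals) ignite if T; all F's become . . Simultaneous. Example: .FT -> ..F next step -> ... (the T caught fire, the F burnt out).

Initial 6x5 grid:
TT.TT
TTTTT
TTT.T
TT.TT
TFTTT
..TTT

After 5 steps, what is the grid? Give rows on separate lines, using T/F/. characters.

Step 1: 3 trees catch fire, 1 burn out
  TT.TT
  TTTTT
  TTT.T
  TF.TT
  F.FTT
  ..TTT
Step 2: 4 trees catch fire, 3 burn out
  TT.TT
  TTTTT
  TFT.T
  F..TT
  ...FT
  ..FTT
Step 3: 6 trees catch fire, 4 burn out
  TT.TT
  TFTTT
  F.F.T
  ...FT
  ....F
  ...FT
Step 4: 5 trees catch fire, 6 burn out
  TF.TT
  F.FTT
  ....T
  ....F
  .....
  ....F
Step 5: 3 trees catch fire, 5 burn out
  F..TT
  ...FT
  ....F
  .....
  .....
  .....

F..TT
...FT
....F
.....
.....
.....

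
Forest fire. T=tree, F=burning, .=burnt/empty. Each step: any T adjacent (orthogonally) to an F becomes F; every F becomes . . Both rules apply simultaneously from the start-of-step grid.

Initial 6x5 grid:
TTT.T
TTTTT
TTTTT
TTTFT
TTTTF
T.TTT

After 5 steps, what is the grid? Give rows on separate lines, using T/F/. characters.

Step 1: 5 trees catch fire, 2 burn out
  TTT.T
  TTTTT
  TTTFT
  TTF.F
  TTTF.
  T.TTF
Step 2: 6 trees catch fire, 5 burn out
  TTT.T
  TTTFT
  TTF.F
  TF...
  TTF..
  T.TF.
Step 3: 6 trees catch fire, 6 burn out
  TTT.T
  TTF.F
  TF...
  F....
  TF...
  T.F..
Step 4: 5 trees catch fire, 6 burn out
  TTF.F
  TF...
  F....
  .....
  F....
  T....
Step 5: 3 trees catch fire, 5 burn out
  TF...
  F....
  .....
  .....
  .....
  F....

TF...
F....
.....
.....
.....
F....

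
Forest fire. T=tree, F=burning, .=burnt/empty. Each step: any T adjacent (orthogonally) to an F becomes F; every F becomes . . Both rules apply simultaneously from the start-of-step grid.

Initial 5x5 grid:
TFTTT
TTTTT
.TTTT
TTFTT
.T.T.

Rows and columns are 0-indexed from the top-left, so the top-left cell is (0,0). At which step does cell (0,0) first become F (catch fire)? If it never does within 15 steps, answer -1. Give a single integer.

Step 1: cell (0,0)='F' (+6 fires, +2 burnt)
  -> target ignites at step 1
Step 2: cell (0,0)='.' (+9 fires, +6 burnt)
Step 3: cell (0,0)='.' (+3 fires, +9 burnt)
Step 4: cell (0,0)='.' (+1 fires, +3 burnt)
Step 5: cell (0,0)='.' (+0 fires, +1 burnt)
  fire out at step 5

1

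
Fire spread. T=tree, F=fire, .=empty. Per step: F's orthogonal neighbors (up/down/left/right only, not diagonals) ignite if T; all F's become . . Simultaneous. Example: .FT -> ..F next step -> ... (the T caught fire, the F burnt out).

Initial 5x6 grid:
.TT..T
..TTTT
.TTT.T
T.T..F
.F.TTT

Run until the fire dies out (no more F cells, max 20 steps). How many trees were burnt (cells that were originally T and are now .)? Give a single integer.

Step 1: +2 fires, +2 burnt (F count now 2)
Step 2: +2 fires, +2 burnt (F count now 2)
Step 3: +3 fires, +2 burnt (F count now 3)
Step 4: +1 fires, +3 burnt (F count now 1)
Step 5: +2 fires, +1 burnt (F count now 2)
Step 6: +2 fires, +2 burnt (F count now 2)
Step 7: +3 fires, +2 burnt (F count now 3)
Step 8: +0 fires, +3 burnt (F count now 0)
Fire out after step 8
Initially T: 16, now '.': 29
Total burnt (originally-T cells now '.'): 15

Answer: 15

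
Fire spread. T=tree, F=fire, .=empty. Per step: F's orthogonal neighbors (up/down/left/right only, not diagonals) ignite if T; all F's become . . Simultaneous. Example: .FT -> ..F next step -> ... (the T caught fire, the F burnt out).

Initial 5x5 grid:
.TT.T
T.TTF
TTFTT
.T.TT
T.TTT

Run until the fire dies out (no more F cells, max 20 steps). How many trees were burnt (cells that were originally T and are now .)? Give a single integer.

Step 1: +6 fires, +2 burnt (F count now 6)
Step 2: +5 fires, +6 burnt (F count now 5)
Step 3: +4 fires, +5 burnt (F count now 4)
Step 4: +1 fires, +4 burnt (F count now 1)
Step 5: +0 fires, +1 burnt (F count now 0)
Fire out after step 5
Initially T: 17, now '.': 24
Total burnt (originally-T cells now '.'): 16

Answer: 16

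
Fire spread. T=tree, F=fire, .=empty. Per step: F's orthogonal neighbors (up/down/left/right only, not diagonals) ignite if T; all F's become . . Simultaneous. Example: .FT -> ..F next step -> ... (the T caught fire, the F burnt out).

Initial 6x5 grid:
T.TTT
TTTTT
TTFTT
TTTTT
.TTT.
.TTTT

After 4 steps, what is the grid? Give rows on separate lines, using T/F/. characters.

Step 1: 4 trees catch fire, 1 burn out
  T.TTT
  TTFTT
  TF.FT
  TTFTT
  .TTT.
  .TTTT
Step 2: 8 trees catch fire, 4 burn out
  T.FTT
  TF.FT
  F...F
  TF.FT
  .TFT.
  .TTTT
Step 3: 8 trees catch fire, 8 burn out
  T..FT
  F...F
  .....
  F...F
  .F.F.
  .TFTT
Step 4: 4 trees catch fire, 8 burn out
  F...F
  .....
  .....
  .....
  .....
  .F.FT

F...F
.....
.....
.....
.....
.F.FT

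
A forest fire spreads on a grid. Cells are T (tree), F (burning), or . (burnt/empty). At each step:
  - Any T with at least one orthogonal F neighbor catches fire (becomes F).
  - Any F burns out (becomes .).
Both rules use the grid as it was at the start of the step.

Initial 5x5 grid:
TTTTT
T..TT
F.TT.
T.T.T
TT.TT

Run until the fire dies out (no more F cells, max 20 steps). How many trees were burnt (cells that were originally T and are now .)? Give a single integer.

Answer: 14

Derivation:
Step 1: +2 fires, +1 burnt (F count now 2)
Step 2: +2 fires, +2 burnt (F count now 2)
Step 3: +2 fires, +2 burnt (F count now 2)
Step 4: +1 fires, +2 burnt (F count now 1)
Step 5: +1 fires, +1 burnt (F count now 1)
Step 6: +2 fires, +1 burnt (F count now 2)
Step 7: +2 fires, +2 burnt (F count now 2)
Step 8: +1 fires, +2 burnt (F count now 1)
Step 9: +1 fires, +1 burnt (F count now 1)
Step 10: +0 fires, +1 burnt (F count now 0)
Fire out after step 10
Initially T: 17, now '.': 22
Total burnt (originally-T cells now '.'): 14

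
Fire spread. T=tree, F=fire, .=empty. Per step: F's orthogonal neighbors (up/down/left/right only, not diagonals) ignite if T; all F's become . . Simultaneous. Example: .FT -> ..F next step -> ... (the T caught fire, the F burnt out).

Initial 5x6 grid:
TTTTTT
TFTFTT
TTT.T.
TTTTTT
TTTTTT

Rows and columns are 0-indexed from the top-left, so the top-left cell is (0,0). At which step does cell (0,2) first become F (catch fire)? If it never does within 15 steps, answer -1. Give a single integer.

Step 1: cell (0,2)='T' (+6 fires, +2 burnt)
Step 2: cell (0,2)='F' (+8 fires, +6 burnt)
  -> target ignites at step 2
Step 3: cell (0,2)='.' (+5 fires, +8 burnt)
Step 4: cell (0,2)='.' (+5 fires, +5 burnt)
Step 5: cell (0,2)='.' (+2 fires, +5 burnt)
Step 6: cell (0,2)='.' (+0 fires, +2 burnt)
  fire out at step 6

2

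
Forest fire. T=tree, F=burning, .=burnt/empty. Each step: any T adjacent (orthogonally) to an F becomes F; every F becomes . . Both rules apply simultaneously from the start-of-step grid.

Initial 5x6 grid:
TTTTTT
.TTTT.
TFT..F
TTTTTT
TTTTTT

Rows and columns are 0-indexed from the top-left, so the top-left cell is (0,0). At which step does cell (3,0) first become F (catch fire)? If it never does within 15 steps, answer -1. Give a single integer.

Step 1: cell (3,0)='T' (+5 fires, +2 burnt)
Step 2: cell (3,0)='F' (+7 fires, +5 burnt)
  -> target ignites at step 2
Step 3: cell (3,0)='.' (+7 fires, +7 burnt)
Step 4: cell (3,0)='.' (+3 fires, +7 burnt)
Step 5: cell (3,0)='.' (+1 fires, +3 burnt)
Step 6: cell (3,0)='.' (+1 fires, +1 burnt)
Step 7: cell (3,0)='.' (+0 fires, +1 burnt)
  fire out at step 7

2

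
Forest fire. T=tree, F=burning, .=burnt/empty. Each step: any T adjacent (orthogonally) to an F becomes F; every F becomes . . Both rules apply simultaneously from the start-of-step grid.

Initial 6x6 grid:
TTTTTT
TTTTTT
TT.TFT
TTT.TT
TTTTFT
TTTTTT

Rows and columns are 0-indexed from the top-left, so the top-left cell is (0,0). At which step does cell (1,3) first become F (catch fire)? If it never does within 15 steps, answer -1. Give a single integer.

Step 1: cell (1,3)='T' (+7 fires, +2 burnt)
Step 2: cell (1,3)='F' (+7 fires, +7 burnt)
  -> target ignites at step 2
Step 3: cell (1,3)='.' (+6 fires, +7 burnt)
Step 4: cell (1,3)='.' (+5 fires, +6 burnt)
Step 5: cell (1,3)='.' (+5 fires, +5 burnt)
Step 6: cell (1,3)='.' (+2 fires, +5 burnt)
Step 7: cell (1,3)='.' (+0 fires, +2 burnt)
  fire out at step 7

2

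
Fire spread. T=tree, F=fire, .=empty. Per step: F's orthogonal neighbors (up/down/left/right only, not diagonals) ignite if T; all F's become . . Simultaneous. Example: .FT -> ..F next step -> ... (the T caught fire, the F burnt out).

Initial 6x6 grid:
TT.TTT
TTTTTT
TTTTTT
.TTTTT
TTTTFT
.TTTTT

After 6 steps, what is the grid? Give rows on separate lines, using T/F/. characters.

Step 1: 4 trees catch fire, 1 burn out
  TT.TTT
  TTTTTT
  TTTTTT
  .TTTFT
  TTTF.F
  .TTTFT
Step 2: 6 trees catch fire, 4 burn out
  TT.TTT
  TTTTTT
  TTTTFT
  .TTF.F
  TTF...
  .TTF.F
Step 3: 6 trees catch fire, 6 burn out
  TT.TTT
  TTTTFT
  TTTF.F
  .TF...
  TF....
  .TF...
Step 4: 7 trees catch fire, 6 burn out
  TT.TFT
  TTTF.F
  TTF...
  .F....
  F.....
  .F....
Step 5: 4 trees catch fire, 7 burn out
  TT.F.F
  TTF...
  TF....
  ......
  ......
  ......
Step 6: 2 trees catch fire, 4 burn out
  TT....
  TF....
  F.....
  ......
  ......
  ......

TT....
TF....
F.....
......
......
......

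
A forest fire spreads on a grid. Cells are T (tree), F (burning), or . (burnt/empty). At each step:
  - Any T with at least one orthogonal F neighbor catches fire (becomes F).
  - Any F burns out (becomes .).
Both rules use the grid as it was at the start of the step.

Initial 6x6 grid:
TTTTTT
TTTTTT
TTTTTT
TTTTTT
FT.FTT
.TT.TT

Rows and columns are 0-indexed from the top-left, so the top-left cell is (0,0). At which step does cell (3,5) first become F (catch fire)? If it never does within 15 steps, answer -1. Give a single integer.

Step 1: cell (3,5)='T' (+4 fires, +2 burnt)
Step 2: cell (3,5)='T' (+8 fires, +4 burnt)
Step 3: cell (3,5)='F' (+8 fires, +8 burnt)
  -> target ignites at step 3
Step 4: cell (3,5)='.' (+6 fires, +8 burnt)
Step 5: cell (3,5)='.' (+4 fires, +6 burnt)
Step 6: cell (3,5)='.' (+1 fires, +4 burnt)
Step 7: cell (3,5)='.' (+0 fires, +1 burnt)
  fire out at step 7

3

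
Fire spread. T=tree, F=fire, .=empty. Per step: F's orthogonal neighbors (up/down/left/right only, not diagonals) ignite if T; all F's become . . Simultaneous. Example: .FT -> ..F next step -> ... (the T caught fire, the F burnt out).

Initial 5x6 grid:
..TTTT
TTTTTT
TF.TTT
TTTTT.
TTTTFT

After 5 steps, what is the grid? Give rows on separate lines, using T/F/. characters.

Step 1: 6 trees catch fire, 2 burn out
  ..TTTT
  TFTTTT
  F..TTT
  TFTTF.
  TTTF.F
Step 2: 8 trees catch fire, 6 burn out
  ..TTTT
  F.FTTT
  ...TFT
  F.FF..
  TFF...
Step 3: 6 trees catch fire, 8 burn out
  ..FTTT
  ...FFT
  ...F.F
  ......
  F.....
Step 4: 3 trees catch fire, 6 burn out
  ...FFT
  .....F
  ......
  ......
  ......
Step 5: 1 trees catch fire, 3 burn out
  .....F
  ......
  ......
  ......
  ......

.....F
......
......
......
......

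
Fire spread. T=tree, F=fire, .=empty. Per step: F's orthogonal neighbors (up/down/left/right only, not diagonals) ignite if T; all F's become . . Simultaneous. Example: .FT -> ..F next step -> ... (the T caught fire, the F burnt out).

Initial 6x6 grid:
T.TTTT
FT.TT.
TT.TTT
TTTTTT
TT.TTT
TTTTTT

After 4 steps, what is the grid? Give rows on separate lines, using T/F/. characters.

Step 1: 3 trees catch fire, 1 burn out
  F.TTTT
  .F.TT.
  FT.TTT
  TTTTTT
  TT.TTT
  TTTTTT
Step 2: 2 trees catch fire, 3 burn out
  ..TTTT
  ...TT.
  .F.TTT
  FTTTTT
  TT.TTT
  TTTTTT
Step 3: 2 trees catch fire, 2 burn out
  ..TTTT
  ...TT.
  ...TTT
  .FTTTT
  FT.TTT
  TTTTTT
Step 4: 3 trees catch fire, 2 burn out
  ..TTTT
  ...TT.
  ...TTT
  ..FTTT
  .F.TTT
  FTTTTT

..TTTT
...TT.
...TTT
..FTTT
.F.TTT
FTTTTT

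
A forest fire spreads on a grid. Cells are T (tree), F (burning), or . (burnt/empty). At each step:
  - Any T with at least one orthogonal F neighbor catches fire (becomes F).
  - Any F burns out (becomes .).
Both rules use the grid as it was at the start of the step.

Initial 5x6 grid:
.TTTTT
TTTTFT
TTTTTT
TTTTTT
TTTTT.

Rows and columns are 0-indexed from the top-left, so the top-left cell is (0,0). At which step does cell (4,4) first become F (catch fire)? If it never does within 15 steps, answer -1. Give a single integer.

Step 1: cell (4,4)='T' (+4 fires, +1 burnt)
Step 2: cell (4,4)='T' (+6 fires, +4 burnt)
Step 3: cell (4,4)='F' (+6 fires, +6 burnt)
  -> target ignites at step 3
Step 4: cell (4,4)='.' (+5 fires, +6 burnt)
Step 5: cell (4,4)='.' (+3 fires, +5 burnt)
Step 6: cell (4,4)='.' (+2 fires, +3 burnt)
Step 7: cell (4,4)='.' (+1 fires, +2 burnt)
Step 8: cell (4,4)='.' (+0 fires, +1 burnt)
  fire out at step 8

3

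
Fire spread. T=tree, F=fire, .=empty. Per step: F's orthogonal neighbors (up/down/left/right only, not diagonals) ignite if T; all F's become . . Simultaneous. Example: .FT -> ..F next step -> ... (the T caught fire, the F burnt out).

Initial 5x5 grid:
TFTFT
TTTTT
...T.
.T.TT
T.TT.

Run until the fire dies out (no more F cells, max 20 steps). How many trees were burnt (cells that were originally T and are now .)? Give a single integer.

Answer: 13

Derivation:
Step 1: +5 fires, +2 burnt (F count now 5)
Step 2: +4 fires, +5 burnt (F count now 4)
Step 3: +1 fires, +4 burnt (F count now 1)
Step 4: +2 fires, +1 burnt (F count now 2)
Step 5: +1 fires, +2 burnt (F count now 1)
Step 6: +0 fires, +1 burnt (F count now 0)
Fire out after step 6
Initially T: 15, now '.': 23
Total burnt (originally-T cells now '.'): 13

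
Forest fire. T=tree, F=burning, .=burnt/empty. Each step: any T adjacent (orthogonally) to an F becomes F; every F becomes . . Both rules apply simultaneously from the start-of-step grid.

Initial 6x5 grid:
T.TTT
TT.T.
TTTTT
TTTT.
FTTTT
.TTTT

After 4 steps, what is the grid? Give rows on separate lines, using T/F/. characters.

Step 1: 2 trees catch fire, 1 burn out
  T.TTT
  TT.T.
  TTTTT
  FTTT.
  .FTTT
  .TTTT
Step 2: 4 trees catch fire, 2 burn out
  T.TTT
  TT.T.
  FTTTT
  .FTT.
  ..FTT
  .FTTT
Step 3: 5 trees catch fire, 4 burn out
  T.TTT
  FT.T.
  .FTTT
  ..FT.
  ...FT
  ..FTT
Step 4: 6 trees catch fire, 5 burn out
  F.TTT
  .F.T.
  ..FTT
  ...F.
  ....F
  ...FT

F.TTT
.F.T.
..FTT
...F.
....F
...FT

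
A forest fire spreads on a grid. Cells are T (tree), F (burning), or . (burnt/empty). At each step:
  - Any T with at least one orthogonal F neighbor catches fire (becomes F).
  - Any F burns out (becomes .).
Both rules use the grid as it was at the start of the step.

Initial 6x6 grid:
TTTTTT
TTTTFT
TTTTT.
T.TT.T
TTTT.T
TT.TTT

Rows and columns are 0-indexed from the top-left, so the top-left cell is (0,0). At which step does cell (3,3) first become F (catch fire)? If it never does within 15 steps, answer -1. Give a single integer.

Step 1: cell (3,3)='T' (+4 fires, +1 burnt)
Step 2: cell (3,3)='T' (+4 fires, +4 burnt)
Step 3: cell (3,3)='F' (+4 fires, +4 burnt)
  -> target ignites at step 3
Step 4: cell (3,3)='.' (+5 fires, +4 burnt)
Step 5: cell (3,3)='.' (+4 fires, +5 burnt)
Step 6: cell (3,3)='.' (+3 fires, +4 burnt)
Step 7: cell (3,3)='.' (+3 fires, +3 burnt)
Step 8: cell (3,3)='.' (+2 fires, +3 burnt)
Step 9: cell (3,3)='.' (+1 fires, +2 burnt)
Step 10: cell (3,3)='.' (+0 fires, +1 burnt)
  fire out at step 10

3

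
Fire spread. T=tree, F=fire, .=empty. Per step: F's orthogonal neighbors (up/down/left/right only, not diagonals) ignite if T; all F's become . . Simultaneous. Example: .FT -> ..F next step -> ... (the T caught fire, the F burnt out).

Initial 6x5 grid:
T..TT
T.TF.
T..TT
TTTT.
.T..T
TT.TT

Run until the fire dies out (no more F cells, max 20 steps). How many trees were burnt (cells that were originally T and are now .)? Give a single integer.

Step 1: +3 fires, +1 burnt (F count now 3)
Step 2: +3 fires, +3 burnt (F count now 3)
Step 3: +1 fires, +3 burnt (F count now 1)
Step 4: +1 fires, +1 burnt (F count now 1)
Step 5: +2 fires, +1 burnt (F count now 2)
Step 6: +2 fires, +2 burnt (F count now 2)
Step 7: +2 fires, +2 burnt (F count now 2)
Step 8: +1 fires, +2 burnt (F count now 1)
Step 9: +0 fires, +1 burnt (F count now 0)
Fire out after step 9
Initially T: 18, now '.': 27
Total burnt (originally-T cells now '.'): 15

Answer: 15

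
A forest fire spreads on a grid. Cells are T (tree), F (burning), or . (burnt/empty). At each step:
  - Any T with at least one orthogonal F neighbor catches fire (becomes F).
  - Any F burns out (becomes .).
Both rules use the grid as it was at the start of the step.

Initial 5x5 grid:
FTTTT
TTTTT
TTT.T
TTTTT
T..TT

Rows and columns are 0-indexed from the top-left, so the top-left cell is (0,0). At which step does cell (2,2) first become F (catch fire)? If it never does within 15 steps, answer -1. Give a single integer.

Step 1: cell (2,2)='T' (+2 fires, +1 burnt)
Step 2: cell (2,2)='T' (+3 fires, +2 burnt)
Step 3: cell (2,2)='T' (+4 fires, +3 burnt)
Step 4: cell (2,2)='F' (+5 fires, +4 burnt)
  -> target ignites at step 4
Step 5: cell (2,2)='.' (+2 fires, +5 burnt)
Step 6: cell (2,2)='.' (+2 fires, +2 burnt)
Step 7: cell (2,2)='.' (+2 fires, +2 burnt)
Step 8: cell (2,2)='.' (+1 fires, +2 burnt)
Step 9: cell (2,2)='.' (+0 fires, +1 burnt)
  fire out at step 9

4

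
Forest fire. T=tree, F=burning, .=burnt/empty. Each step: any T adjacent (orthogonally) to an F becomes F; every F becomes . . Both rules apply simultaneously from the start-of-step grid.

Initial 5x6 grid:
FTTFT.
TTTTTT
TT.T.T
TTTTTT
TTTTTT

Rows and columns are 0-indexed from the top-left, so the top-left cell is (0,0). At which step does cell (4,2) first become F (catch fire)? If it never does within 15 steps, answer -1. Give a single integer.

Step 1: cell (4,2)='T' (+5 fires, +2 burnt)
Step 2: cell (4,2)='T' (+5 fires, +5 burnt)
Step 3: cell (4,2)='T' (+4 fires, +5 burnt)
Step 4: cell (4,2)='T' (+6 fires, +4 burnt)
Step 5: cell (4,2)='F' (+4 fires, +6 burnt)
  -> target ignites at step 5
Step 6: cell (4,2)='.' (+1 fires, +4 burnt)
Step 7: cell (4,2)='.' (+0 fires, +1 burnt)
  fire out at step 7

5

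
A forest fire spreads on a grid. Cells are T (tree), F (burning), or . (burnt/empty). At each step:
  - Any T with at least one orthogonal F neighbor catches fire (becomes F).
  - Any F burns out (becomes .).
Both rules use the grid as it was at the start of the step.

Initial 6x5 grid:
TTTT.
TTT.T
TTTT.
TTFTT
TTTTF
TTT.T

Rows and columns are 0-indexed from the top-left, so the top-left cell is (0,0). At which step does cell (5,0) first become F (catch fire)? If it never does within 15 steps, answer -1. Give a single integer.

Step 1: cell (5,0)='T' (+7 fires, +2 burnt)
Step 2: cell (5,0)='T' (+6 fires, +7 burnt)
Step 3: cell (5,0)='T' (+5 fires, +6 burnt)
Step 4: cell (5,0)='F' (+4 fires, +5 burnt)
  -> target ignites at step 4
Step 5: cell (5,0)='.' (+1 fires, +4 burnt)
Step 6: cell (5,0)='.' (+0 fires, +1 burnt)
  fire out at step 6

4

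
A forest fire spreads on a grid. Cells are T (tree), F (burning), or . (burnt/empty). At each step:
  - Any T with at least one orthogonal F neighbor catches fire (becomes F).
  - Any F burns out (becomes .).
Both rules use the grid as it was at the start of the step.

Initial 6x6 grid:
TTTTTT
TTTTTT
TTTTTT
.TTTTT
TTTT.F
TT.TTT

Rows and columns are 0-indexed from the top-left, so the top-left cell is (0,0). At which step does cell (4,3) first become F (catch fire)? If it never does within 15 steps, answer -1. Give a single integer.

Step 1: cell (4,3)='T' (+2 fires, +1 burnt)
Step 2: cell (4,3)='T' (+3 fires, +2 burnt)
Step 3: cell (4,3)='T' (+4 fires, +3 burnt)
Step 4: cell (4,3)='F' (+5 fires, +4 burnt)
  -> target ignites at step 4
Step 5: cell (4,3)='.' (+5 fires, +5 burnt)
Step 6: cell (4,3)='.' (+4 fires, +5 burnt)
Step 7: cell (4,3)='.' (+5 fires, +4 burnt)
Step 8: cell (4,3)='.' (+3 fires, +5 burnt)
Step 9: cell (4,3)='.' (+1 fires, +3 burnt)
Step 10: cell (4,3)='.' (+0 fires, +1 burnt)
  fire out at step 10

4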